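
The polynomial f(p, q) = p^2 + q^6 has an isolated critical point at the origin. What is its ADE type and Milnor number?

Type A_5, Milnor number mu = 5.

The Hessian of f at 0 has rank 1. Corank 1: A-series; mu = 5 gives A_5.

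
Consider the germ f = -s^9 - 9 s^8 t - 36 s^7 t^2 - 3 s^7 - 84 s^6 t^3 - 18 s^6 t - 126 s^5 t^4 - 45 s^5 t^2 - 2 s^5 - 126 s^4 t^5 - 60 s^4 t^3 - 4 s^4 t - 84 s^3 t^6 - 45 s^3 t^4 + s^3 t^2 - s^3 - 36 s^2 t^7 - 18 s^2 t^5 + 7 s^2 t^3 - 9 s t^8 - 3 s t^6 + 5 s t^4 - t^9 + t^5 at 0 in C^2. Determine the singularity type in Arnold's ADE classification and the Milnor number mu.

Type E_8, Milnor number mu = 8.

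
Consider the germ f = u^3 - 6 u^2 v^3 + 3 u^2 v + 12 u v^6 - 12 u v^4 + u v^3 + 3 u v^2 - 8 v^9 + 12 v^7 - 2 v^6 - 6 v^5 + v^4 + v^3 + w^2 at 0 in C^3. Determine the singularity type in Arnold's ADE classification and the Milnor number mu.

Type E7, Milnor number mu = 7.

The Hessian of f at 0 is [[0, 0, 0], [0, 0, 0], [0, 0, 2]] with rank 1, so corank 2. A Groebner basis of the Jacobian ideal J(f) in C{u,v,w} is {u^3 + 3*u^2*v + 6*u^2 + 12*u*v + 6*v^2, -3*u^2 + u*v^2 - 6*u*v - 3*v^2, 3*u^2 + 6*u*v + v^3 + 3*v^2, w}; counting standard monomials gives mu = 7. Corank 2; j^3 = (u + v)^3 is a perfect cube, so E-series; the 4-jet and mu = 7 give E_7.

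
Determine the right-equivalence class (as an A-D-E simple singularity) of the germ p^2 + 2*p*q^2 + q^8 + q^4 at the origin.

The Hessian of f at 0 has rank 1. Corank 1: A-series; mu = 7 gives A_7.

A_{7}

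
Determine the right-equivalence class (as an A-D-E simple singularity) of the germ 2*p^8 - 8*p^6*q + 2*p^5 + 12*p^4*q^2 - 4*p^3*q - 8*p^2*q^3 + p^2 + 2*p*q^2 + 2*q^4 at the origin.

A_{3}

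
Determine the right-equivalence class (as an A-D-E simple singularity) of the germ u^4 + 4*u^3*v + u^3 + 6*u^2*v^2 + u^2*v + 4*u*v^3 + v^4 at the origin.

D_5

The Hessian of f at 0 has rank 0. Corank 2; j^3 = u^2*(u + v) has shape L^2 M (L != M), so D-series; mu = 5 gives D_5.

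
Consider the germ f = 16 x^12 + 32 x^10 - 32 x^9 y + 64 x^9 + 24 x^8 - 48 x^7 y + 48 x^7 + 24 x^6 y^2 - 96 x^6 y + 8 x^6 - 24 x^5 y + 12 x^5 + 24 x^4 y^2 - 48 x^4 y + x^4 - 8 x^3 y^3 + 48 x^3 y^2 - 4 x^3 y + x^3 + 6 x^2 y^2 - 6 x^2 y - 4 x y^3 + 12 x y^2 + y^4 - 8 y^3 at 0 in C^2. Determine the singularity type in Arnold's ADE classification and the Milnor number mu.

Type E6, Milnor number mu = 6.

The Hessian of f at 0 is [[0, 0], [0, 0]] with rank 0, so corank 2. A Groebner basis of the Jacobian ideal J(f) in C{x,y} is {y^4, x*y^2 - 5*y^3/3, x^2 - 4*x*y + 4*y^2}; counting standard monomials gives mu = 6. Corank 2; j^3 = (x - 2*y)^3 is a perfect cube, so E-series; the 4-jet and mu = 6 give E_6.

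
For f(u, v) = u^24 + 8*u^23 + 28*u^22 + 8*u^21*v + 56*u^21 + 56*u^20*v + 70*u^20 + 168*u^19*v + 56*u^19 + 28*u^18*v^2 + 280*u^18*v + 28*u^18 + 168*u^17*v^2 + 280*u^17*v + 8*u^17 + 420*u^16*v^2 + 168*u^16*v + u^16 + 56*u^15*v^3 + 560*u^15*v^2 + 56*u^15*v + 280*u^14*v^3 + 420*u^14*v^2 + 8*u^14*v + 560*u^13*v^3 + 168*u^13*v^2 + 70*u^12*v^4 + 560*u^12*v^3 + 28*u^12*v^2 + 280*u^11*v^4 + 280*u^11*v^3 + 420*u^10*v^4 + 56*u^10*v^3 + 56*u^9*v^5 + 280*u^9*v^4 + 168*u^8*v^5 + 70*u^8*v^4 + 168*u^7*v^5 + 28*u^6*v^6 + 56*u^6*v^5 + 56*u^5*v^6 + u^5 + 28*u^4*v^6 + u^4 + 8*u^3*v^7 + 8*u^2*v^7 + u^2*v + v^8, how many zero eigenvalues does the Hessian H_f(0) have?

2

The Hessian at 0 is [[0, 0], [0, 0]] of rank 0; hence corank 2.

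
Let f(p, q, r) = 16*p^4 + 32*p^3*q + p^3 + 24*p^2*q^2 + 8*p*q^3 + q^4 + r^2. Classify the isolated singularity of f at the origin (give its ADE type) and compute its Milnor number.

Type E_{6}, Milnor number mu = 6.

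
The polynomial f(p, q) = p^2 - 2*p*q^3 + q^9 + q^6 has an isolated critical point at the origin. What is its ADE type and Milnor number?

Type A_{8}, Milnor number mu = 8.

The Hessian of f at 0 has rank 1. Corank 1: A-series; mu = 8 gives A_8.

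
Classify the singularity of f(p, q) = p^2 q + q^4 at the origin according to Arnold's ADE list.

D_5

The Hessian of f at 0 is [[0, 0], [0, 0]] with rank 0, so corank 2. A Groebner basis of the Jacobian ideal J(f) in C{p,q} is {p^3, p^2/4 + q^3, p*q}; counting standard monomials gives mu = 5. Corank 2; j^3 = p^2*q has shape L^2 M (L != M), so D-series; mu = 5 gives D_5.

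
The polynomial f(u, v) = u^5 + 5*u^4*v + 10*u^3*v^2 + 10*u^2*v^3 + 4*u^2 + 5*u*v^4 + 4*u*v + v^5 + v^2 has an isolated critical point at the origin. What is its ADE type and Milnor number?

The Hessian of f at 0 has rank 1. Corank 1: A-series; mu = 4 gives A_4.

Type A_{4}, Milnor number mu = 4.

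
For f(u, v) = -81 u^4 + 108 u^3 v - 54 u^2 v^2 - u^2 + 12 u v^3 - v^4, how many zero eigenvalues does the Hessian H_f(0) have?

1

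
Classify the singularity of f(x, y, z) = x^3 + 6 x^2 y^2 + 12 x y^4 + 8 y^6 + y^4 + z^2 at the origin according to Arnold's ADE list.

The Hessian of f at 0 has rank 1. Corank 2; j^3 = x^3 is a perfect cube, so E-series; the 4-jet and mu = 6 give E_6.

E_{6}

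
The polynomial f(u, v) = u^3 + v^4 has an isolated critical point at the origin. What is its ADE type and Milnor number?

Type E6, Milnor number mu = 6.

The Hessian of f at 0 has rank 0. Corank 2; j^3 = u^3 is a perfect cube, so E-series; the 4-jet and mu = 6 give E_6.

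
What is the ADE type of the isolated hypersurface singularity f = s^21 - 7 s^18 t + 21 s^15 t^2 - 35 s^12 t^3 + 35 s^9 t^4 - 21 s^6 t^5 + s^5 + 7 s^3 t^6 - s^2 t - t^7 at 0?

D_{8}

The Hessian of f at 0 is [[0, 0], [0, 0]] with rank 0, so corank 2. A Groebner basis of the Jacobian ideal J(f) in C{s,t} is {s^2/7 + t^6, s^3, s*t}; counting standard monomials gives mu = 8. Corank 2; j^3 = -s^2*t has shape L^2 M (L != M), so D-series; mu = 8 gives D_8.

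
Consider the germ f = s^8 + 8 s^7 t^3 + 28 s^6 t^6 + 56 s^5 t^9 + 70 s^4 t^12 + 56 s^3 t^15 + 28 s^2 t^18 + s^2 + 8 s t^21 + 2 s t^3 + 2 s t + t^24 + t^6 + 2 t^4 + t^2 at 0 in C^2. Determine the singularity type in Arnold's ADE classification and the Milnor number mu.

The Hessian of f at 0 is [[2, 2], [2, 2]] with rank 1, so corank 1. A Groebner basis of the Jacobian ideal J(f) in C{s,t} is {s^3 - 3*s*t^2 + 2*s + 2*t, s^2*t + 2*s*t^2 - s - t, s + t^3 + t}; counting standard monomials gives mu = 7. Corank 1: A-series; mu = 7 gives A_7.

Type A_{7}, Milnor number mu = 7.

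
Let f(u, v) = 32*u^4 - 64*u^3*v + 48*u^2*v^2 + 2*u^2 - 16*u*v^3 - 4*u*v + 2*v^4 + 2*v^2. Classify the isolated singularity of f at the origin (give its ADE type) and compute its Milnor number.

The Hessian of f at 0 has rank 1. Corank 1: A-series; mu = 3 gives A_3.

Type A3, Milnor number mu = 3.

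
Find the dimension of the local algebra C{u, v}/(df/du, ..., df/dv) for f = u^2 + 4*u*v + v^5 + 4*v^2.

The Hessian of f at 0 is [[2, 4], [4, 8]] with rank 1, so corank 1. A Groebner basis of the Jacobian ideal J(f) in C{u,v} is {v^4, u + 2*v}; counting standard monomials gives mu = 4. Corank 1: A-series; mu = 4 gives A_4.

4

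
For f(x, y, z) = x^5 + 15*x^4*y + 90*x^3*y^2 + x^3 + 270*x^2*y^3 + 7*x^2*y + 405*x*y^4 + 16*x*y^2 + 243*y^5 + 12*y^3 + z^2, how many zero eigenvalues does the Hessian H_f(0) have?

2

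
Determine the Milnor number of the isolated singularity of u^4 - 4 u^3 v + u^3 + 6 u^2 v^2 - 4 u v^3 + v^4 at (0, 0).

6

The Hessian of f at 0 is [[0, 0], [0, 0]] with rank 0, so corank 2. A Groebner basis of the Jacobian ideal J(f) in C{u,v} is {v^4, u*v^2 - v^3/3, u^2}; counting standard monomials gives mu = 6. Corank 2; j^3 = u^3 is a perfect cube, so E-series; the 4-jet and mu = 6 give E_6.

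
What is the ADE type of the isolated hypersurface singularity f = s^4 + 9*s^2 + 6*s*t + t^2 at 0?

The Hessian of f at 0 is [[18, 6], [6, 2]] with rank 1, so corank 1. A Groebner basis of the Jacobian ideal J(f) in C{s,t} is {t^3, s + t/3}; counting standard monomials gives mu = 3. Corank 1: A-series; mu = 3 gives A_3.

A3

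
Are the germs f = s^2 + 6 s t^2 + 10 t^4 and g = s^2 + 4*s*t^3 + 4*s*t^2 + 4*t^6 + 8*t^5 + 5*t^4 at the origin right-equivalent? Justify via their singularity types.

The Hessian of f at 0 has rank 1. Corank 1: A-series; mu = 3 gives A_3. The Hessian of g at 0 has rank 1. Corank 1: A-series; mu = 3 gives A_3. Both have type A_3, hence right-equivalent.

Yes.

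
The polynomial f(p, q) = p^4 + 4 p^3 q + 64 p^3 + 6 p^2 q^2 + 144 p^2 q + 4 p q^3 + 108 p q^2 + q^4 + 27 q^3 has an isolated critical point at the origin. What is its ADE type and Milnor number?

Type E_{6}, Milnor number mu = 6.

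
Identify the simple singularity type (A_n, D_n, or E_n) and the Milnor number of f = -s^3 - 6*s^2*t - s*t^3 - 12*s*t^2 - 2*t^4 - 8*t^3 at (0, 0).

Type E_7, Milnor number mu = 7.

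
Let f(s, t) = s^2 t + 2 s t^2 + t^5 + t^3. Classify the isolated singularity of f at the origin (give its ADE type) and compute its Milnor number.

The Hessian of f at 0 is [[0, 0], [0, 0]] with rank 0, so corank 2. A Groebner basis of the Jacobian ideal J(f) in C{s,t} is {s^2/5 + t^4 - t^2/5, s^3 + t^3, s*t + t^2}; counting standard monomials gives mu = 6. Corank 2; j^3 = t*(s + t)^2 has shape L^2 M (L != M), so D-series; mu = 6 gives D_6.

Type D_{6}, Milnor number mu = 6.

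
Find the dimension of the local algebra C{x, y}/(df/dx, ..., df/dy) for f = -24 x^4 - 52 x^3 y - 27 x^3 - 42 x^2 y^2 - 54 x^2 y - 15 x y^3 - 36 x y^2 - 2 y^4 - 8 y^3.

The Hessian of f at 0 has rank 0. Corank 2; j^3 = -(3*x + 2*y)^3 is a perfect cube, so E-series; the 4-jet and mu = 7 give E_7.

7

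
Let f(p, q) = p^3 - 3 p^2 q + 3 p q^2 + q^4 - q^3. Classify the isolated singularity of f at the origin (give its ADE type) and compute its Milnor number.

The Hessian of f at 0 has rank 0. Corank 2; j^3 = (p - q)^3 is a perfect cube, so E-series; the 4-jet and mu = 6 give E_6.

Type E_6, Milnor number mu = 6.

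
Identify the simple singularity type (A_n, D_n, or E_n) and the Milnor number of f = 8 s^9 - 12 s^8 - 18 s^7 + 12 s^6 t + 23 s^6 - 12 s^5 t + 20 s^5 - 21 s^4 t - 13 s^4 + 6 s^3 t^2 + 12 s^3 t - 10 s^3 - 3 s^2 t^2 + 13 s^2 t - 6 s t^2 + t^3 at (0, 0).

Type D4, Milnor number mu = 4.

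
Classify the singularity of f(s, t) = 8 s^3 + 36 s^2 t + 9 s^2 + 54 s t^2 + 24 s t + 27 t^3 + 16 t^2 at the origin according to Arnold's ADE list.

The Hessian of f at 0 is [[18, 24], [24, 32]] with rank 1, so corank 1. A Groebner basis of the Jacobian ideal J(f) in C{s,t} is {t^2, s + 4*t/3}; counting standard monomials gives mu = 2. Corank 1: A-series; mu = 2 gives A_2.

A2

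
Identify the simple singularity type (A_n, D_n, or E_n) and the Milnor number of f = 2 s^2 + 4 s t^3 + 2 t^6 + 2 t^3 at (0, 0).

Type A2, Milnor number mu = 2.

The Hessian of f at 0 has rank 1. Corank 1: A-series; mu = 2 gives A_2.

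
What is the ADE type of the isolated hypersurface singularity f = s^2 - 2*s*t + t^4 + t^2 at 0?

The Hessian of f at 0 has rank 1. Corank 1: A-series; mu = 3 gives A_3.

A_3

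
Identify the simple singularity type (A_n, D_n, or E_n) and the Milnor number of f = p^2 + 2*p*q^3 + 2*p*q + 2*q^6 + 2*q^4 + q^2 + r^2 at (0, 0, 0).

Type A_{5}, Milnor number mu = 5.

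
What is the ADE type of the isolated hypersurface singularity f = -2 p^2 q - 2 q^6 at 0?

D_{7}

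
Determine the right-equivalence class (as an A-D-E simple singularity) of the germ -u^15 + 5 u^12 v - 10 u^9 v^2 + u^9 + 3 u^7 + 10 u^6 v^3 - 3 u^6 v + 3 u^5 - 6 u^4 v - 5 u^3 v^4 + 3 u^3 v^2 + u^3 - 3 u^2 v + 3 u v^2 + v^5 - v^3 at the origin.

E_{8}

The Hessian of f at 0 has rank 0. Corank 2; j^3 = (u - v)^3 is a perfect cube, so E-series; the 5-jet and mu = 8 give E_8.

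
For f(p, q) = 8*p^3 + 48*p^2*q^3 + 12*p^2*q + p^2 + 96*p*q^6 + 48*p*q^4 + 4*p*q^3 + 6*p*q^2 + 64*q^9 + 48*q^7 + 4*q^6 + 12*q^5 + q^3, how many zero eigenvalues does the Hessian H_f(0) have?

1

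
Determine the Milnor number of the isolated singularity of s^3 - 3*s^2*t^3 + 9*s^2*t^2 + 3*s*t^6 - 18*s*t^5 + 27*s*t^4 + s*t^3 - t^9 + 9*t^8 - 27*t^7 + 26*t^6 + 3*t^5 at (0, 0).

7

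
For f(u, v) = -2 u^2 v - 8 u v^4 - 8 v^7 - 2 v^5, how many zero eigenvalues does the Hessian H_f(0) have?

Hessian at 0 has rank 0.

2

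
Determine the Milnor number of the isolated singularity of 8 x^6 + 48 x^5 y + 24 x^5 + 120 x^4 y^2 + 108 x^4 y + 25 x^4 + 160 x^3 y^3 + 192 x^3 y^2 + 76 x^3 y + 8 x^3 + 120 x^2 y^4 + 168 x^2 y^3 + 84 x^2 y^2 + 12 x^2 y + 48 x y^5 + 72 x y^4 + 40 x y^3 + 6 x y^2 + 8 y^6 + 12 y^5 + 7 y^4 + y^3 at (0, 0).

The Hessian of f at 0 has rank 0. Corank 2; j^3 = (2*x + y)^3 is a perfect cube, so E-series; the 4-jet and mu = 6 give E_6.

6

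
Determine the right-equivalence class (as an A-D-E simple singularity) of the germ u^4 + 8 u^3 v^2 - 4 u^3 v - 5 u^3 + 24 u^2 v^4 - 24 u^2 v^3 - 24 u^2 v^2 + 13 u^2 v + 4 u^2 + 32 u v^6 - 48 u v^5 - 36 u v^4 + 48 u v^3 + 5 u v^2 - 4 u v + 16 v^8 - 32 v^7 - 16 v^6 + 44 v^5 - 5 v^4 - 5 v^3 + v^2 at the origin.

A_2

The Hessian of f at 0 has rank 1. Corank 1: A-series; mu = 2 gives A_2.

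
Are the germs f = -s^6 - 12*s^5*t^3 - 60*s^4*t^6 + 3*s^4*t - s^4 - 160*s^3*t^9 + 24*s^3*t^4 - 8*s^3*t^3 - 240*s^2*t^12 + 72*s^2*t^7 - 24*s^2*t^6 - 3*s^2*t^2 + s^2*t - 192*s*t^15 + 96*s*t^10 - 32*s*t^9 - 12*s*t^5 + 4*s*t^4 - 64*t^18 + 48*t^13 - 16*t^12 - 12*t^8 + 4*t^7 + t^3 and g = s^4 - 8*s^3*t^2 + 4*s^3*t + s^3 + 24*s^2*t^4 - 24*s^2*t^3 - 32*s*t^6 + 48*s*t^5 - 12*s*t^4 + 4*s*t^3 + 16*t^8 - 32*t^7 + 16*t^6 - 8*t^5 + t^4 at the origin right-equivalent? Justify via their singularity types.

No.

The Hessian of f at 0 has rank 0. Corank 2; j^3 = t*(s^2 + t^2) splits into three distinct lines over C (the quadratic factor has nonzero discriminant), so D_4. The Hessian of g at 0 has rank 0. Corank 2; j^3 = s^3 is a perfect cube, so E-series; the 4-jet and mu = 6 give E_6. f is D_4 but g is E_6, hence not right-equivalent.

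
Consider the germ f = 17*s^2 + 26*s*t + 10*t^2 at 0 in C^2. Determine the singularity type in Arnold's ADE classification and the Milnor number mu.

Type A_1, Milnor number mu = 1.

The Hessian of f at 0 has rank 2. Corank 0: nondegenerate Morse point, so A_1.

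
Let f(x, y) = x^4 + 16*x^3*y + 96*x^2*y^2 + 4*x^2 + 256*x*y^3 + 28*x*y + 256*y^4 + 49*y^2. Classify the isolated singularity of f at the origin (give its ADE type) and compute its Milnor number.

The Hessian of f at 0 has rank 1. Corank 1: A-series; mu = 3 gives A_3.

Type A_3, Milnor number mu = 3.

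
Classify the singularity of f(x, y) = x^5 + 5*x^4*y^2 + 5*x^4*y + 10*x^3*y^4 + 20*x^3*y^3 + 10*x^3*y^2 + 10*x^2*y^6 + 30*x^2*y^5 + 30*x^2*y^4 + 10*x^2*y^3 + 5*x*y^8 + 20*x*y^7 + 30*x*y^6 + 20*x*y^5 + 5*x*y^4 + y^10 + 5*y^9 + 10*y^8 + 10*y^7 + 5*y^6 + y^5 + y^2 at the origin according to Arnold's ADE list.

A4

The Hessian of f at 0 has rank 1. Corank 1: A-series; mu = 4 gives A_4.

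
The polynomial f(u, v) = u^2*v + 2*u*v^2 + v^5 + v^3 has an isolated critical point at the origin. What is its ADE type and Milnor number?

The Hessian of f at 0 is [[0, 0], [0, 0]] with rank 0, so corank 2. A Groebner basis of the Jacobian ideal J(f) in C{u,v} is {u^2/5 + v^4 - v^2/5, u^3 + v^3, u*v + v^2}; counting standard monomials gives mu = 6. Corank 2; j^3 = v*(u + v)^2 has shape L^2 M (L != M), so D-series; mu = 6 gives D_6.

Type D_{6}, Milnor number mu = 6.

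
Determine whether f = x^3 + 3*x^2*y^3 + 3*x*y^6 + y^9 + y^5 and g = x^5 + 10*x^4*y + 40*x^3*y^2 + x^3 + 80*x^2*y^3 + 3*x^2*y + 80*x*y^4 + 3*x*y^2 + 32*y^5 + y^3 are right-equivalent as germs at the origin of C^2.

The Hessian of f at 0 has rank 0. Corank 2; j^3 = x^3 is a perfect cube, so E-series; the 5-jet and mu = 8 give E_8. The Hessian of g at 0 has rank 0. Corank 2; j^3 = (x + y)^3 is a perfect cube, so E-series; the 5-jet and mu = 8 give E_8. Both have type E_8, hence right-equivalent.

Yes.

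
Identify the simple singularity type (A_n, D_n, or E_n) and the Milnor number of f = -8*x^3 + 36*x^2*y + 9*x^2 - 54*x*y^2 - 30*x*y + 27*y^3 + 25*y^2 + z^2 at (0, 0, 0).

Type A2, Milnor number mu = 2.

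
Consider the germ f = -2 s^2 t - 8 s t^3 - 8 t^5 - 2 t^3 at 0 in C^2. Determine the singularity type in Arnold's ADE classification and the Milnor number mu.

Type D_4, Milnor number mu = 4.

The Hessian of f at 0 has rank 0. Corank 2; j^3 = -2*t*(s^2 + t^2) splits into three distinct lines over C (the quadratic factor has nonzero discriminant), so D_4.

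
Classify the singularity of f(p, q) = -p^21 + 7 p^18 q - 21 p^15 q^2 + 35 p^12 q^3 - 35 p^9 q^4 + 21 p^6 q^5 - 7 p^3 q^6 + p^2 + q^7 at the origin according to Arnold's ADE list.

The Hessian of f at 0 is [[2, 0], [0, 0]] with rank 1, so corank 1. A Groebner basis of the Jacobian ideal J(f) in C{p,q} is {q^6, p}; counting standard monomials gives mu = 6. Corank 1: A-series; mu = 6 gives A_6.

A6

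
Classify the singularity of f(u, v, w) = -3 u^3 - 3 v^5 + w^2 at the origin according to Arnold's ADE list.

E_{8}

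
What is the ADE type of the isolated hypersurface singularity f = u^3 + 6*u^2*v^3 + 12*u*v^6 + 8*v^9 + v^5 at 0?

E8

The Hessian of f at 0 has rank 0. Corank 2; j^3 = u^3 is a perfect cube, so E-series; the 5-jet and mu = 8 give E_8.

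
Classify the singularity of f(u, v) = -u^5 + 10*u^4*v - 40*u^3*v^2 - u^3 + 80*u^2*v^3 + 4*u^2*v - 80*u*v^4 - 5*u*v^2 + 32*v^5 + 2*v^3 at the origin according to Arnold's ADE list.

D_{6}

The Hessian of f at 0 has rank 0. Corank 2; j^3 = -(u - 2*v)*(u - v)^2 has shape L^2 M (L != M), so D-series; mu = 6 gives D_6.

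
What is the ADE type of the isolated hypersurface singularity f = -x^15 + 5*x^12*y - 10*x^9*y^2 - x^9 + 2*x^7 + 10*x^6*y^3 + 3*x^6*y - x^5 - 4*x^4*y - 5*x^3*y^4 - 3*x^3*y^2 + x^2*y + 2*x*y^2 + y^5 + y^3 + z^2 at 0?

D_{6}

The Hessian of f at 0 is [[0, 0, 0], [0, 0, 0], [0, 0, 2]] with rank 1, so corank 2. A Groebner basis of the Jacobian ideal J(f) in C{x,y,z} is {x*y + y^4 + y^2, x*y^2 + y^3, x^2 - 3*x*y - 4*y^2, z}; counting standard monomials gives mu = 6. Corank 2; j^3 = y*(x + y)^2 has shape L^2 M (L != M), so D-series; mu = 6 gives D_6.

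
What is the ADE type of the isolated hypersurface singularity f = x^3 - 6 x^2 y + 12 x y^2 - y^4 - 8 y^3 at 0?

E_{6}

The Hessian of f at 0 has rank 0. Corank 2; j^3 = (x - 2*y)^3 is a perfect cube, so E-series; the 4-jet and mu = 6 give E_6.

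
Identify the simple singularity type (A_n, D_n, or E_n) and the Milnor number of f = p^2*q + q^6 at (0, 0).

Type D_{7}, Milnor number mu = 7.

The Hessian of f at 0 has rank 0. Corank 2; j^3 = p^2*q has shape L^2 M (L != M), so D-series; mu = 7 gives D_7.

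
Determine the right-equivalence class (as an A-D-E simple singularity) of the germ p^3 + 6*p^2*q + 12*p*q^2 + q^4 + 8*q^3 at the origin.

E6

The Hessian of f at 0 is [[0, 0], [0, 0]] with rank 0, so corank 2. A Groebner basis of the Jacobian ideal J(f) in C{p,q} is {q^3, p^2 + 4*p*q + 4*q^2}; counting standard monomials gives mu = 6. Corank 2; j^3 = (p + 2*q)^3 is a perfect cube, so E-series; the 4-jet and mu = 6 give E_6.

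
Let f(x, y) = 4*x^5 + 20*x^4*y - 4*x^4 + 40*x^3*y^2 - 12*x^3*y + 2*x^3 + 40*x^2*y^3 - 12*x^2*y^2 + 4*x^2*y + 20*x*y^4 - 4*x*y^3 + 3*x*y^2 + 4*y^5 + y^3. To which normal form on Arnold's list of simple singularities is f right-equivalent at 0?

D_4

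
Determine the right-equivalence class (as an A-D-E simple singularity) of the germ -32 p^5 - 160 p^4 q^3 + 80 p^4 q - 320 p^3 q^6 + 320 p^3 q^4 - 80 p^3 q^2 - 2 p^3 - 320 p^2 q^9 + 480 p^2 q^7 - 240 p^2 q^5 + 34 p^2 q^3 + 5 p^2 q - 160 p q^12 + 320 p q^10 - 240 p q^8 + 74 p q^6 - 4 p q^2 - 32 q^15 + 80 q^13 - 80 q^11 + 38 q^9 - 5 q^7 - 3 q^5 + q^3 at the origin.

The Hessian of f at 0 is [[0, 0], [0, 0]] with rank 0, so corank 2. A Groebner basis of the Jacobian ideal J(f) in C{p,q} is {-p*q/9 + q^4 + q^2/9, p*q^2 - q^3, p^2 - 13*p*q/9 + 4*q^2/9}; counting standard monomials gives mu = 6. Corank 2; j^3 = -(p - q)^2*(2*p - q) has shape L^2 M (L != M), so D-series; mu = 6 gives D_6.

D_{6}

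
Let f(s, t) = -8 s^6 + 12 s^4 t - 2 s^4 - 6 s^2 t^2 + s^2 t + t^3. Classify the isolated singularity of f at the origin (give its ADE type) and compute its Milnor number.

Type D4, Milnor number mu = 4.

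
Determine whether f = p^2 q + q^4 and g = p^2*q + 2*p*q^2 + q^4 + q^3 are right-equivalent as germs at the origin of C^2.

The Hessian of f at 0 has rank 0. Corank 2; j^3 = p^2*q has shape L^2 M (L != M), so D-series; mu = 5 gives D_5. The Hessian of g at 0 has rank 0. Corank 2; j^3 = q*(p + q)^2 has shape L^2 M (L != M), so D-series; mu = 5 gives D_5. Both have type D_5, hence right-equivalent.

Yes.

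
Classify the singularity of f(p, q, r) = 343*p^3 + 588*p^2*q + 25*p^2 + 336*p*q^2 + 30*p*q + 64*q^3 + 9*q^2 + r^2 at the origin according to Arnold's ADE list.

A2

The Hessian of f at 0 has rank 2. Corank 1: A-series; mu = 2 gives A_2.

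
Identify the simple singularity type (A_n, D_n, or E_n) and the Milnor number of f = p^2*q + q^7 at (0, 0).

Type D8, Milnor number mu = 8.

The Hessian of f at 0 has rank 0. Corank 2; j^3 = p^2*q has shape L^2 M (L != M), so D-series; mu = 8 gives D_8.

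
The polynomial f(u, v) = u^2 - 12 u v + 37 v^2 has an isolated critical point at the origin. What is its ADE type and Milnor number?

Type A_1, Milnor number mu = 1.

The Hessian of f at 0 has rank 2. Corank 0: nondegenerate Morse point, so A_1.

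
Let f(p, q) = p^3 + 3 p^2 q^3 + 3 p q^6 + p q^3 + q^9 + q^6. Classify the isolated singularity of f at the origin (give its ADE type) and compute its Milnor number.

Type E_7, Milnor number mu = 7.

The Hessian of f at 0 is [[0, 0], [0, 0]] with rank 0, so corank 2. A Groebner basis of the Jacobian ideal J(f) in C{p,q} is {p^3, p*q^2, 3*p^2 + q^3}; counting standard monomials gives mu = 7. Corank 2; j^3 = p^3 is a perfect cube, so E-series; the 4-jet and mu = 7 give E_7.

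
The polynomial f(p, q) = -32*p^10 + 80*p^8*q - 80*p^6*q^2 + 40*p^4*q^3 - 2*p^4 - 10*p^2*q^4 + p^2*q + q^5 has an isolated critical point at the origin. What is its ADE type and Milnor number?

Type D_6, Milnor number mu = 6.

The Hessian of f at 0 has rank 0. Corank 2; j^3 = p^2*q has shape L^2 M (L != M), so D-series; mu = 6 gives D_6.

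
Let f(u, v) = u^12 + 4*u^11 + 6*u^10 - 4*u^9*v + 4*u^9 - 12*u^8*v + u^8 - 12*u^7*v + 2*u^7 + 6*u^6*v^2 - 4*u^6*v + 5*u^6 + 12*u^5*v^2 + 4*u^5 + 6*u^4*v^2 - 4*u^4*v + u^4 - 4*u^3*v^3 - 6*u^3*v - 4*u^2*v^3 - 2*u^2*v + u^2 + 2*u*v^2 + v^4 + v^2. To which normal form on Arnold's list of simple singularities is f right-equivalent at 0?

The Hessian of f at 0 is [[2, 0], [0, 2]] with rank 2, so corank 0. A Groebner basis of the Jacobian ideal J(f) in C{u,v} is {u, v}; counting standard monomials gives mu = 1. Corank 0: nondegenerate Morse point, so A_1.

A1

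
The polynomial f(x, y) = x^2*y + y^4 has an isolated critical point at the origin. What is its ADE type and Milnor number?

Type D_{5}, Milnor number mu = 5.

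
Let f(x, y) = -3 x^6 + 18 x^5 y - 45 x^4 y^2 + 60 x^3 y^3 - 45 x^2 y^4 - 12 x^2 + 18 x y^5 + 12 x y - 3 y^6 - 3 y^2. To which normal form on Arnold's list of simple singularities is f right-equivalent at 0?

A_{5}

The Hessian of f at 0 is [[-24, 12], [12, -6]] with rank 1, so corank 1. A Groebner basis of the Jacobian ideal J(f) in C{x,y} is {y^5, x - y/2}; counting standard monomials gives mu = 5. Corank 1: A-series; mu = 5 gives A_5.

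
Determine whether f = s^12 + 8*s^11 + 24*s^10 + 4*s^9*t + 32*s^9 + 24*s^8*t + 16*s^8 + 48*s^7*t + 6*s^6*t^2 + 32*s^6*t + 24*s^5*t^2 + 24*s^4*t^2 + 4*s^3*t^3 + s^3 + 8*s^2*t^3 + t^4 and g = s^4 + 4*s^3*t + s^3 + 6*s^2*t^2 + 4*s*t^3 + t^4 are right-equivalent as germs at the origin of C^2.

The Hessian of f at 0 is [[0, 0], [0, 0]] with rank 0, so corank 2. A Groebner basis of the Jacobian ideal J(f) in C{s,t} is {t^3, s^2}; counting standard monomials gives mu = 6. Corank 2; j^3 = s^3 is a perfect cube, so E-series; the 4-jet and mu = 6 give E_6. The Hessian of g at 0 is [[0, 0], [0, 0]] with rank 0, so corank 2. A Groebner basis of the Jacobian ideal J(g) in C{s,t} is {t^4, s*t^2 + t^3/3, s^2}; counting standard monomials gives mu = 6. Corank 2; j^3 = s^3 is a perfect cube, so E-series; the 4-jet and mu = 6 give E_6. Both have type E_6, hence right-equivalent.

Yes.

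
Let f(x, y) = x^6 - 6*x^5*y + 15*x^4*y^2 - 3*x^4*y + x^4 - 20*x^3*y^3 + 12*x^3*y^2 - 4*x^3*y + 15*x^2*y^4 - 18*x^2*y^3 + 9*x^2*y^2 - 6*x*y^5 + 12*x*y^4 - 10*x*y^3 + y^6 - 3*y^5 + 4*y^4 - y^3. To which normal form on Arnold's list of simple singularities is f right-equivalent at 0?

E6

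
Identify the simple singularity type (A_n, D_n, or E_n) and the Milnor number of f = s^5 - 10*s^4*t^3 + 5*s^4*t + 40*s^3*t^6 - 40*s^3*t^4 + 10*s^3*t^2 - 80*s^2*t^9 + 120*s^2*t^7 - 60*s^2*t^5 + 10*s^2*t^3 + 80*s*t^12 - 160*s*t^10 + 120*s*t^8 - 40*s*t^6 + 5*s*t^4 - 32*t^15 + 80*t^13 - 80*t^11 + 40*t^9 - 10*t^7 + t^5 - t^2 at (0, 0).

Type A_4, Milnor number mu = 4.

The Hessian of f at 0 is [[0, 0], [0, -2]] with rank 1, so corank 1. A Groebner basis of the Jacobian ideal J(f) in C{s,t} is {s^4, t}; counting standard monomials gives mu = 4. Corank 1: A-series; mu = 4 gives A_4.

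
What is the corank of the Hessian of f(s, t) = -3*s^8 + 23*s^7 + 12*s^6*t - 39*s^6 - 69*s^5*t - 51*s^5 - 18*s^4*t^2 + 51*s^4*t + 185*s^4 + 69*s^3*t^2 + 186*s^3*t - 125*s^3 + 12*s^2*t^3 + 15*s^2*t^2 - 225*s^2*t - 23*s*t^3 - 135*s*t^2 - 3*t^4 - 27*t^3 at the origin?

2

Hessian at 0 has rank 0.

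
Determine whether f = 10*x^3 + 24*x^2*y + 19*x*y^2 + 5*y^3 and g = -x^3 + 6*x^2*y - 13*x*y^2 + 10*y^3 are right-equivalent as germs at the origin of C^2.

The Hessian of f at 0 has rank 0. Corank 2; j^3 = (x + y)*(10*x^2 + 14*x*y + 5*y^2) splits into three distinct lines over C (the quadratic factor has nonzero discriminant), so D_4. The Hessian of g at 0 has rank 0. Corank 2; j^3 = -(x - 2*y)*(x^2 - 4*x*y + 5*y^2) splits into three distinct lines over C (the quadratic factor has nonzero discriminant), so D_4. Both have type D_4, hence right-equivalent.

Yes.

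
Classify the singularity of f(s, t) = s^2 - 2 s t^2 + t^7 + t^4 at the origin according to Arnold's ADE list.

The Hessian of f at 0 is [[2, 0], [0, 0]] with rank 1, so corank 1. A Groebner basis of the Jacobian ideal J(f) in C{s,t} is {s^3, -s + t^2}; counting standard monomials gives mu = 6. Corank 1: A-series; mu = 6 gives A_6.

A6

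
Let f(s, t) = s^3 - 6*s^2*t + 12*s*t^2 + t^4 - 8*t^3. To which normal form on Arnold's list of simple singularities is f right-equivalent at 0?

E6

The Hessian of f at 0 is [[0, 0], [0, 0]] with rank 0, so corank 2. A Groebner basis of the Jacobian ideal J(f) in C{s,t} is {t^3, s^2 - 4*s*t + 4*t^2}; counting standard monomials gives mu = 6. Corank 2; j^3 = (s - 2*t)^3 is a perfect cube, so E-series; the 4-jet and mu = 6 give E_6.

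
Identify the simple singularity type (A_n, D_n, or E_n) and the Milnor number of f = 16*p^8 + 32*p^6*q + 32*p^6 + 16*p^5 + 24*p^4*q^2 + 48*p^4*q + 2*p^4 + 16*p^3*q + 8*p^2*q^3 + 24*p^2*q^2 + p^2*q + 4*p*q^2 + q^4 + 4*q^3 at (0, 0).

Type D5, Milnor number mu = 5.

The Hessian of f at 0 has rank 0. Corank 2; j^3 = q*(p + 2*q)^2 has shape L^2 M (L != M), so D-series; mu = 5 gives D_5.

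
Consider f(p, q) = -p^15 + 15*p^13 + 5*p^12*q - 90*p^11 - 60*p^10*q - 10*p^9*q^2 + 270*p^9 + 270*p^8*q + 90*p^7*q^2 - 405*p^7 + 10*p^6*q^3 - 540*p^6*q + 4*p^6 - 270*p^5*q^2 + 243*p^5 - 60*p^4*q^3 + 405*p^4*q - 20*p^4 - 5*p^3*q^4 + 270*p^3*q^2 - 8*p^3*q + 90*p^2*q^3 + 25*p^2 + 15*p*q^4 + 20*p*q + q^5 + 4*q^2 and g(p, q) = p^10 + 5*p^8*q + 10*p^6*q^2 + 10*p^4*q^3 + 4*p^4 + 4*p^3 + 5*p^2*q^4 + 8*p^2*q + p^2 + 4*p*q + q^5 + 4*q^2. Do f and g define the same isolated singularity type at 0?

The Hessian of f at 0 has rank 1. Corank 1: A-series; mu = 4 gives A_4. The Hessian of g at 0 has rank 1. Corank 1: A-series; mu = 4 gives A_4. Both have type A_4, hence right-equivalent.

Yes.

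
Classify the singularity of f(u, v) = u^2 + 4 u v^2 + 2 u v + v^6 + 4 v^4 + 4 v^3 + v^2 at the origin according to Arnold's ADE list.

The Hessian of f at 0 is [[2, 2], [2, 2]] with rank 1, so corank 1. A Groebner basis of the Jacobian ideal J(f) in C{u,v} is {u^3 + 3*u^2/2 + 5*u*v/2 - u/2 - v/2, u^2*v - u^2 - 3*u*v/2 + u/4 + v/4, u/2 + v^2 + v/2}; counting standard monomials gives mu = 5. Corank 1: A-series; mu = 5 gives A_5.

A5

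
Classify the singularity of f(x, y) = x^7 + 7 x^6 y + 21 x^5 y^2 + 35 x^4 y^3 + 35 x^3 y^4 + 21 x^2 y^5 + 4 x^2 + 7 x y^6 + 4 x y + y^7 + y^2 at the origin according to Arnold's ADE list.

A_6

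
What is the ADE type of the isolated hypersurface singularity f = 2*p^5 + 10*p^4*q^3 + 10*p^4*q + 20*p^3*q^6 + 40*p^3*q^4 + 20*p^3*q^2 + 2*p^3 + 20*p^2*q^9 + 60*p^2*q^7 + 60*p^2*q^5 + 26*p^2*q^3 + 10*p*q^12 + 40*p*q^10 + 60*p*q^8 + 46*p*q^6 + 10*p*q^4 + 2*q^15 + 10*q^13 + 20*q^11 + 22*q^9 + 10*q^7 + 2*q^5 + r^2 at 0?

E8

The Hessian of f at 0 has rank 1. Corank 2; j^3 = 2*p^3 is a perfect cube, so E-series; the 5-jet and mu = 8 give E_8.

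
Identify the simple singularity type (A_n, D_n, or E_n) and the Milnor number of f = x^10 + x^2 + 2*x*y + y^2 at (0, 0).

Type A_9, Milnor number mu = 9.

The Hessian of f at 0 has rank 1. Corank 1: A-series; mu = 9 gives A_9.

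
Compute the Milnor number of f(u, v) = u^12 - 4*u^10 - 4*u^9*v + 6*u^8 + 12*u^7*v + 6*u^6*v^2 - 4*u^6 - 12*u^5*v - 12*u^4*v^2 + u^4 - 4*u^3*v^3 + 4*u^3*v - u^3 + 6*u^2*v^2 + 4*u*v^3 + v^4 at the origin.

The Hessian of f at 0 has rank 0. Corank 2; j^3 = -u^3 is a perfect cube, so E-series; the 4-jet and mu = 6 give E_6.

6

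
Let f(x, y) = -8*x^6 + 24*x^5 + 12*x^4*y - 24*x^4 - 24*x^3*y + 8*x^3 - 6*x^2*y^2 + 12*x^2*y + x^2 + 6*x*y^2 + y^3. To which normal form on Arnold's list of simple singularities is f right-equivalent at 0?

A_{2}

The Hessian of f at 0 is [[2, 0], [0, 0]] with rank 1, so corank 1. A Groebner basis of the Jacobian ideal J(f) in C{x,y} is {y^2, x}; counting standard monomials gives mu = 2. Corank 1: A-series; mu = 2 gives A_2.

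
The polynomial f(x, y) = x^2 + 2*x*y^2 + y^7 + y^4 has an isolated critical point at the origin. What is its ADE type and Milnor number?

Type A_{6}, Milnor number mu = 6.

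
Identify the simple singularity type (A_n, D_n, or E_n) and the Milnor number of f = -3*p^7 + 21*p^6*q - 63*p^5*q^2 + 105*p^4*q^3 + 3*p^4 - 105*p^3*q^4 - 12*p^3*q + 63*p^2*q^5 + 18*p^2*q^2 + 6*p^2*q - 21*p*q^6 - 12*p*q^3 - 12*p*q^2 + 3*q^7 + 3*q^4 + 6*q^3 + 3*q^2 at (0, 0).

The Hessian of f at 0 is [[0, 0], [0, 6]] with rank 1, so corank 1. A Groebner basis of the Jacobian ideal J(f) in C{p,q} is {q^3, p^2 - 2*p*q + q^2 + q}; counting standard monomials gives mu = 6. Corank 1: A-series; mu = 6 gives A_6.

Type A_{6}, Milnor number mu = 6.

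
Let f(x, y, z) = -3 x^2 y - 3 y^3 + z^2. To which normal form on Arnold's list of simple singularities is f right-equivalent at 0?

D_{4}

The Hessian of f at 0 is [[0, 0, 0], [0, 0, 0], [0, 0, 2]] with rank 1, so corank 2. A Groebner basis of the Jacobian ideal J(f) in C{x,y,z} is {y^3, x^2 + 3*y^2, x*y, z}; counting standard monomials gives mu = 4. Corank 2; j^3 = -3*y*(x^2 + y^2) splits into three distinct lines over C (the quadratic factor has nonzero discriminant), so D_4.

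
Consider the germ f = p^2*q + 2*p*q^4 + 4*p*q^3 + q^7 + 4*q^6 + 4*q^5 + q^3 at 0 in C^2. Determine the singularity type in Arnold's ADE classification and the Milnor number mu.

Type D_{4}, Milnor number mu = 4.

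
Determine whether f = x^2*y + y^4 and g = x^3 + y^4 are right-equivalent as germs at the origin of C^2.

The Hessian of f at 0 has rank 0. Corank 2; j^3 = x^2*y has shape L^2 M (L != M), so D-series; mu = 5 gives D_5. The Hessian of g at 0 has rank 0. Corank 2; j^3 = x^3 is a perfect cube, so E-series; the 4-jet and mu = 6 give E_6. f is D_5 but g is E_6, hence not right-equivalent.

No.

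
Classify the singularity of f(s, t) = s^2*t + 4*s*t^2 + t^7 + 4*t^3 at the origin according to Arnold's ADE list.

D8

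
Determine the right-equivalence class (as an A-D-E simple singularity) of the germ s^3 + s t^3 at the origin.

E_{7}

The Hessian of f at 0 has rank 0. Corank 2; j^3 = s^3 is a perfect cube, so E-series; the 4-jet and mu = 7 give E_7.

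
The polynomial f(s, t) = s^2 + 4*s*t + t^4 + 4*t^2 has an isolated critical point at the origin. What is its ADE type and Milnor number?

Type A_{3}, Milnor number mu = 3.

The Hessian of f at 0 has rank 1. Corank 1: A-series; mu = 3 gives A_3.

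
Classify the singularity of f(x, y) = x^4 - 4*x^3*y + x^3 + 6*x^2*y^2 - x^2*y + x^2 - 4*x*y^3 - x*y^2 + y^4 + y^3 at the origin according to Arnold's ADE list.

The Hessian of f at 0 has rank 1. Corank 1: A-series; mu = 2 gives A_2.

A_2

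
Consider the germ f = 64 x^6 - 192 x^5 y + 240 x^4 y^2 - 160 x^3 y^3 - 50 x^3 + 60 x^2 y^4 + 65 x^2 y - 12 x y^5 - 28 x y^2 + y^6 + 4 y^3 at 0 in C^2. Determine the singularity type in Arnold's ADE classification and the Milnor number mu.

Type D_{7}, Milnor number mu = 7.

The Hessian of f at 0 has rank 0. Corank 2; j^3 = -(2*x - y)*(5*x - 2*y)^2 has shape L^2 M (L != M), so D-series; mu = 7 gives D_7.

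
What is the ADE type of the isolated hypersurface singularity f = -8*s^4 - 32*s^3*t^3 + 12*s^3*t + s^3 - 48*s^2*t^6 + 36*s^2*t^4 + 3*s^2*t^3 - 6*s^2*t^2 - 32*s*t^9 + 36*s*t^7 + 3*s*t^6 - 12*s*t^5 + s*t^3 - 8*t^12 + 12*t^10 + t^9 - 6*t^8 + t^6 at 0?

The Hessian of f at 0 has rank 0. Corank 2; j^3 = s^3 is a perfect cube, so E-series; the 4-jet and mu = 7 give E_7.

E7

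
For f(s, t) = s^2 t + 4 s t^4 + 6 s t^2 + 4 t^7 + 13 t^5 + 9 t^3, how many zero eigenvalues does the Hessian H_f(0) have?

2

The Hessian at 0 is [[0, 0], [0, 0]] of rank 0; hence corank 2.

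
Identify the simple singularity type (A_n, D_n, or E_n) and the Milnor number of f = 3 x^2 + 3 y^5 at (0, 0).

Type A4, Milnor number mu = 4.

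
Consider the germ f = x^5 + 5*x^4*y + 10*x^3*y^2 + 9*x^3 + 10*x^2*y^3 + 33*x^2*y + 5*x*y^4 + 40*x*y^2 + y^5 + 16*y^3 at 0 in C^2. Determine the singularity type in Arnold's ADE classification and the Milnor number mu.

The Hessian of f at 0 has rank 0. Corank 2; j^3 = (x + y)*(3*x + 4*y)^2 has shape L^2 M (L != M), so D-series; mu = 6 gives D_6.

Type D_6, Milnor number mu = 6.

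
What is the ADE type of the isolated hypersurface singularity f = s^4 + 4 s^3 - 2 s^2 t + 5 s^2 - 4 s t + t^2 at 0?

A_1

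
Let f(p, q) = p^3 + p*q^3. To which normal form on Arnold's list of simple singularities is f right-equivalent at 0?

E_7

The Hessian of f at 0 has rank 0. Corank 2; j^3 = p^3 is a perfect cube, so E-series; the 4-jet and mu = 7 give E_7.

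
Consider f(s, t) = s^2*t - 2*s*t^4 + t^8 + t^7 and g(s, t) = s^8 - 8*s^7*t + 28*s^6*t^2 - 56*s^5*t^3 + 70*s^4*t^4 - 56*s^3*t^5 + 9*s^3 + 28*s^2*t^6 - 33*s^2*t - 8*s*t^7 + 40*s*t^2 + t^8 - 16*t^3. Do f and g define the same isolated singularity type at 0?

Yes.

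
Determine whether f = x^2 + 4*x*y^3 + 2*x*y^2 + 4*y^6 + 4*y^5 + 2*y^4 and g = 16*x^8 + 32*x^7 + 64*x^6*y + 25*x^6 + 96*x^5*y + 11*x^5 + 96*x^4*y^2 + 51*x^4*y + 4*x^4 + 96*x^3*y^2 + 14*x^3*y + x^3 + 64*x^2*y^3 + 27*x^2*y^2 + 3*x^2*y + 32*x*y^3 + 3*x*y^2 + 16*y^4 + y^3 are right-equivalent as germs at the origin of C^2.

The Hessian of f at 0 has rank 1. Corank 1: A-series; mu = 3 gives A_3. The Hessian of g at 0 has rank 0. Corank 2; j^3 = (x + y)^3 is a perfect cube, so E-series; the 4-jet and mu = 6 give E_6. f is A_3 but g is E_6, hence not right-equivalent.

No.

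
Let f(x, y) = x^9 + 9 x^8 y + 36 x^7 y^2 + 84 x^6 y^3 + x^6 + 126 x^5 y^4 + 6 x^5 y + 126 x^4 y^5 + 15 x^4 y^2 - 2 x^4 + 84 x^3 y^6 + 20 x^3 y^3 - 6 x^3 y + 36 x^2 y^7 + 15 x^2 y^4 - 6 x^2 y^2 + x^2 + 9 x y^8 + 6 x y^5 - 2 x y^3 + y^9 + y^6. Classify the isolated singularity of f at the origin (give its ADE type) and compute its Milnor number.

Type A_8, Milnor number mu = 8.

The Hessian of f at 0 is [[2, 0], [0, 0]] with rank 1, so corank 1. A Groebner basis of the Jacobian ideal J(f) in C{x,y} is {-x^2 + x*y^3, 3*x^2 - x*y + y^4, x^3, x^2*y + x*y^2 - x/3 + y^3/3}; counting standard monomials gives mu = 8. Corank 1: A-series; mu = 8 gives A_8.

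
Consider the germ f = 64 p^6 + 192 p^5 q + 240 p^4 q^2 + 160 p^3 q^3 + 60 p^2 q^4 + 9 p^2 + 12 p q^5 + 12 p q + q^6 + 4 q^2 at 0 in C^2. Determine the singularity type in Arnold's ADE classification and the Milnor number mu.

The Hessian of f at 0 has rank 1. Corank 1: A-series; mu = 5 gives A_5.

Type A5, Milnor number mu = 5.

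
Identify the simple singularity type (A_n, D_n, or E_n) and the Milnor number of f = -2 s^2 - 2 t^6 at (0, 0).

The Hessian of f at 0 is [[-4, 0], [0, 0]] with rank 1, so corank 1. A Groebner basis of the Jacobian ideal J(f) in C{s,t} is {t^5, s}; counting standard monomials gives mu = 5. Corank 1: A-series; mu = 5 gives A_5.

Type A_5, Milnor number mu = 5.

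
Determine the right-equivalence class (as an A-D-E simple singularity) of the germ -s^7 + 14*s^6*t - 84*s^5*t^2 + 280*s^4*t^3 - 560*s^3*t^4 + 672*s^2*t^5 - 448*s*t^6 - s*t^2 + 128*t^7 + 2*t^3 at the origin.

D_8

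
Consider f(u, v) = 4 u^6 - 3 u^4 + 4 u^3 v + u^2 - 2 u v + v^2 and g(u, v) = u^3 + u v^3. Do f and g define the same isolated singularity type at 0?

No.

The Hessian of f at 0 is [[2, -2], [-2, 2]] with rank 1, so corank 1. A Groebner basis of the Jacobian ideal J(f) in C{u,v} is {v^3, u - v}; counting standard monomials gives mu = 3. Corank 1: A-series; mu = 3 gives A_3. The Hessian of g at 0 is [[0, 0], [0, 0]] with rank 0, so corank 2. A Groebner basis of the Jacobian ideal J(g) in C{u,v} is {u^3, u*v^2, 3*u^2 + v^3}; counting standard monomials gives mu = 7. Corank 2; j^3 = u^3 is a perfect cube, so E-series; the 4-jet and mu = 7 give E_7. f is A_3 but g is E_7, hence not right-equivalent.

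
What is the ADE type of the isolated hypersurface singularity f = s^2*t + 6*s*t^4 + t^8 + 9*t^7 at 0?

The Hessian of f at 0 has rank 0. Corank 2; j^3 = s^2*t has shape L^2 M (L != M), so D-series; mu = 9 gives D_9.

D_{9}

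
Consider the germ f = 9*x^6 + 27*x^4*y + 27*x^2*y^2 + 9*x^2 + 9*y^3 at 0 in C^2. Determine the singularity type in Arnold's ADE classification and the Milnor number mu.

Type A_2, Milnor number mu = 2.

The Hessian of f at 0 has rank 1. Corank 1: A-series; mu = 2 gives A_2.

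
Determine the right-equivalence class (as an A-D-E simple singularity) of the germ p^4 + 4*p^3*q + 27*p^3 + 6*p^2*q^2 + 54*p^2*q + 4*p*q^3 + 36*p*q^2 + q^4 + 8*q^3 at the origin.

E_{6}

The Hessian of f at 0 is [[0, 0], [0, 0]] with rank 0, so corank 2. A Groebner basis of the Jacobian ideal J(f) in C{p,q} is {q^4, p*q^2 + 7*q^3/9, p^2 + 4*p*q/3 + 4*q^2/9}; counting standard monomials gives mu = 6. Corank 2; j^3 = (3*p + 2*q)^3 is a perfect cube, so E-series; the 4-jet and mu = 6 give E_6.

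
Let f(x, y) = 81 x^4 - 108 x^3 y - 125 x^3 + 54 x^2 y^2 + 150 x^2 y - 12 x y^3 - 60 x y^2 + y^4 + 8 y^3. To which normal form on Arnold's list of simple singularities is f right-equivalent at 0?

E_{6}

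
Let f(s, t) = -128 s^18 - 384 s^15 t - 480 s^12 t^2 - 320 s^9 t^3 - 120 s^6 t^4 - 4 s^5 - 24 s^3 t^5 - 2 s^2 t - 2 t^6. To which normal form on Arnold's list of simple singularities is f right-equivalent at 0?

D7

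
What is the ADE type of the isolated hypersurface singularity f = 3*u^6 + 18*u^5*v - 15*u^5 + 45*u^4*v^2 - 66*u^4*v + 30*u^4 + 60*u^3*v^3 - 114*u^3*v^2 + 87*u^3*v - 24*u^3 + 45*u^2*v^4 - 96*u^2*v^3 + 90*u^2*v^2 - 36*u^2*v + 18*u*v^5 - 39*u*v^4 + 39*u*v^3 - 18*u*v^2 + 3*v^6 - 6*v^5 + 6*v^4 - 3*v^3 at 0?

E7

The Hessian of f at 0 is [[0, 0], [0, 0]] with rank 0, so corank 2. A Groebner basis of the Jacobian ideal J(f) in C{u,v} is {-768*u^2/5 - 768*u*v/5 + v^4 - 8*v^3/5 - 192*v^2/5, u^3 - 108*u^2/5 - 108*u*v/5 - v^3/10 - 27*v^2/5, u^2*v + 136*u^2/5 + 136*u*v/5 + v^3/30 + 34*v^2/5, -128*u^2/5 + u*v^2 - 128*u*v/5 + 7*v^3/30 - 32*v^2/5}; counting standard monomials gives mu = 7. Corank 2; j^3 = -3*(2*u + v)^3 is a perfect cube, so E-series; the 4-jet and mu = 7 give E_7.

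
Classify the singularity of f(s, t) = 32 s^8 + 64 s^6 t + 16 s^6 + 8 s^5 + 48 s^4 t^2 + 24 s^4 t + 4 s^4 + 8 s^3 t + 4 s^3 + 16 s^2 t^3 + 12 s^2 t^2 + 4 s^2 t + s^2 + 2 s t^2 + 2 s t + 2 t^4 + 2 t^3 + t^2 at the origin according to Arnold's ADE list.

The Hessian of f at 0 has rank 1. Corank 1: A-series; mu = 3 gives A_3.

A3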